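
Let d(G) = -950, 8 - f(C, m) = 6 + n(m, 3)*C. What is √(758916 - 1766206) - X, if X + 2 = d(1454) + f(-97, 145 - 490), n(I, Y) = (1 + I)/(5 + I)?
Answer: 72408/85 + I*√1007290 ≈ 851.86 + 1003.6*I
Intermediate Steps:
n(I, Y) = (1 + I)/(5 + I)
f(C, m) = 2 - C*(1 + m)/(5 + m) (f(C, m) = 8 - (6 + ((1 + m)/(5 + m))*C) = 8 - (6 + C*(1 + m)/(5 + m)) = 8 + (-6 - C*(1 + m)/(5 + m)) = 2 - C*(1 + m)/(5 + m))
X = -72408/85 (X = -2 + (-950 + (10 + 2*(145 - 490) - 1*(-97)*(1 + (145 - 490)))/(5 + (145 - 490))) = -2 + (-950 + (10 + 2*(-345) - 1*(-97)*(1 - 345))/(5 - 345)) = -2 + (-950 + (10 - 690 - 1*(-97)*(-344))/(-340)) = -2 + (-950 - (10 - 690 - 33368)/340) = -2 + (-950 - 1/340*(-34048)) = -2 + (-950 + 8512/85) = -2 - 72238/85 = -72408/85 ≈ -851.86)
√(758916 - 1766206) - X = √(758916 - 1766206) - 1*(-72408/85) = √(-1007290) + 72408/85 = I*√1007290 + 72408/85 = 72408/85 + I*√1007290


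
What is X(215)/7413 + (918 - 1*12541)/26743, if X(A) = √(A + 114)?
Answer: -11623/26743 + √329/7413 ≈ -0.43217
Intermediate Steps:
X(A) = √(114 + A)
X(215)/7413 + (918 - 1*12541)/26743 = √(114 + 215)/7413 + (918 - 1*12541)/26743 = √329*(1/7413) + (918 - 12541)*(1/26743) = √329/7413 - 11623*1/26743 = √329/7413 - 11623/26743 = -11623/26743 + √329/7413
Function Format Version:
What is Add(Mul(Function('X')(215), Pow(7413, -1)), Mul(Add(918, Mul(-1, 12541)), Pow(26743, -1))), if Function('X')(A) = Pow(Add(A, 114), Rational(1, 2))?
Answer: Add(Rational(-11623, 26743), Mul(Rational(1, 7413), Pow(329, Rational(1, 2)))) ≈ -0.43217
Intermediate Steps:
Function('X')(A) = Pow(Add(114, A), Rational(1, 2))
Add(Mul(Function('X')(215), Pow(7413, -1)), Mul(Add(918, Mul(-1, 12541)), Pow(26743, -1))) = Add(Mul(Pow(Add(114, 215), Rational(1, 2)), Pow(7413, -1)), Mul(Add(918, Mul(-1, 12541)), Pow(26743, -1))) = Add(Mul(Pow(329, Rational(1, 2)), Rational(1, 7413)), Mul(Add(918, -12541), Rational(1, 26743))) = Add(Mul(Rational(1, 7413), Pow(329, Rational(1, 2))), Mul(-11623, Rational(1, 26743))) = Add(Mul(Rational(1, 7413), Pow(329, Rational(1, 2))), Rational(-11623, 26743)) = Add(Rational(-11623, 26743), Mul(Rational(1, 7413), Pow(329, Rational(1, 2))))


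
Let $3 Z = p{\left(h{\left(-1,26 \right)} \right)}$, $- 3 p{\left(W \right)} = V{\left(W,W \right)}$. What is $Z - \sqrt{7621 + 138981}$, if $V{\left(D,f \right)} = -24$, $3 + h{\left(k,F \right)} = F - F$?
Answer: $\frac{8}{3} - \sqrt{146602} \approx -380.22$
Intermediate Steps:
$h{\left(k,F \right)} = -3$ ($h{\left(k,F \right)} = -3 + \left(F - F\right) = -3 + 0 = -3$)
$p{\left(W \right)} = 8$ ($p{\left(W \right)} = \left(- \frac{1}{3}\right) \left(-24\right) = 8$)
$Z = \frac{8}{3}$ ($Z = \frac{1}{3} \cdot 8 = \frac{8}{3} \approx 2.6667$)
$Z - \sqrt{7621 + 138981} = \frac{8}{3} - \sqrt{7621 + 138981} = \frac{8}{3} - \sqrt{146602}$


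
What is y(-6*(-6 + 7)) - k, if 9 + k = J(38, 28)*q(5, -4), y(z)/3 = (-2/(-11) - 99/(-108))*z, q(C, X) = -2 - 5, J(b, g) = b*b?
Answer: 222139/22 ≈ 10097.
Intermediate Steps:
J(b, g) = b²
q(C, X) = -7
y(z) = 145*z/44 (y(z) = 3*((-2/(-11) - 99/(-108))*z) = 3*((-2*(-1/11) - 99*(-1/108))*z) = 3*((2/11 + 11/12)*z) = 3*(145*z/132) = 145*z/44)
k = -10117 (k = -9 + 38²*(-7) = -9 + 1444*(-7) = -9 - 10108 = -10117)
y(-6*(-6 + 7)) - k = 145*(-6*(-6 + 7))/44 - 1*(-10117) = 145*(-6*1)/44 + 10117 = (145/44)*(-6) + 10117 = -435/22 + 10117 = 222139/22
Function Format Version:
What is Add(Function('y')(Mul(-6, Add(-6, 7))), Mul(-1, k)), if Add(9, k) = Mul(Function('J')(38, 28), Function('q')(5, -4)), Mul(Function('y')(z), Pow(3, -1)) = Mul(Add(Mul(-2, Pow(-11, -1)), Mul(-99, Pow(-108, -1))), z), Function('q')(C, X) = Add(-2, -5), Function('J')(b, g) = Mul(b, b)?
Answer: Rational(222139, 22) ≈ 10097.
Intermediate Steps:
Function('J')(b, g) = Pow(b, 2)
Function('q')(C, X) = -7
Function('y')(z) = Mul(Rational(145, 44), z) (Function('y')(z) = Mul(3, Mul(Add(Mul(-2, Pow(-11, -1)), Mul(-99, Pow(-108, -1))), z)) = Mul(3, Mul(Add(Mul(-2, Rational(-1, 11)), Mul(-99, Rational(-1, 108))), z)) = Mul(3, Mul(Add(Rational(2, 11), Rational(11, 12)), z)) = Mul(3, Mul(Rational(145, 132), z)) = Mul(Rational(145, 44), z))
k = -10117 (k = Add(-9, Mul(Pow(38, 2), -7)) = Add(-9, Mul(1444, -7)) = Add(-9, -10108) = -10117)
Add(Function('y')(Mul(-6, Add(-6, 7))), Mul(-1, k)) = Add(Mul(Rational(145, 44), Mul(-6, Add(-6, 7))), Mul(-1, -10117)) = Add(Mul(Rational(145, 44), Mul(-6, 1)), 10117) = Add(Mul(Rational(145, 44), -6), 10117) = Add(Rational(-435, 22), 10117) = Rational(222139, 22)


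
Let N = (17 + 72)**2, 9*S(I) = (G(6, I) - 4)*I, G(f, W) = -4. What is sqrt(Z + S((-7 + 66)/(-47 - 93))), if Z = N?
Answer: sqrt(87333155)/105 ≈ 89.002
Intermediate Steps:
S(I) = -8*I/9 (S(I) = ((-4 - 4)*I)/9 = (-8*I)/9 = -8*I/9)
N = 7921 (N = 89**2 = 7921)
Z = 7921
sqrt(Z + S((-7 + 66)/(-47 - 93))) = sqrt(7921 - 8*(-7 + 66)/(9*(-47 - 93))) = sqrt(7921 - 472/(9*(-140))) = sqrt(7921 - 472*(-1)/(9*140)) = sqrt(7921 - 8/9*(-59/140)) = sqrt(7921 + 118/315) = sqrt(2495233/315) = sqrt(87333155)/105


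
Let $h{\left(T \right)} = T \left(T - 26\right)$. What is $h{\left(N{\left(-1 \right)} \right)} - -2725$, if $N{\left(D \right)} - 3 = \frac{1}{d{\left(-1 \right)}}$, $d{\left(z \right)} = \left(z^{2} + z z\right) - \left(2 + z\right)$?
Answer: $2637$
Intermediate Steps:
$d{\left(z \right)} = -2 - z + 2 z^{2}$ ($d{\left(z \right)} = \left(z^{2} + z^{2}\right) - \left(2 + z\right) = 2 z^{2} - \left(2 + z\right) = -2 - z + 2 z^{2}$)
$N{\left(D \right)} = 4$ ($N{\left(D \right)} = 3 + \frac{1}{-2 - -1 + 2 \left(-1\right)^{2}} = 3 + \frac{1}{-2 + 1 + 2 \cdot 1} = 3 + \frac{1}{-2 + 1 + 2} = 3 + 1^{-1} = 3 + 1 = 4$)
$h{\left(T \right)} = T \left(-26 + T\right)$
$h{\left(N{\left(-1 \right)} \right)} - -2725 = 4 \left(-26 + 4\right) - -2725 = 4 \left(-22\right) + 2725 = -88 + 2725 = 2637$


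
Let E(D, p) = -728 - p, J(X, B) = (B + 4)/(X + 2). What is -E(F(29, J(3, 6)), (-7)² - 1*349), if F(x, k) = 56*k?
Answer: 428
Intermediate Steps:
J(X, B) = (4 + B)/(2 + X)
-E(F(29, J(3, 6)), (-7)² - 1*349) = -(-728 - ((-7)² - 1*349)) = -(-728 - (49 - 349)) = -(-728 - 1*(-300)) = -(-728 + 300) = -1*(-428) = 428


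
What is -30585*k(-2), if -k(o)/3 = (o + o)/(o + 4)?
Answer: -183510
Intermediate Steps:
k(o) = -6*o/(4 + o) (k(o) = -3*(o + o)/(o + 4) = -3*2*o/(4 + o) = -6*o/(4 + o))
-30585*k(-2) = -(-183510)*(-2)/(4 - 2) = -(-183510)*(-2)/2 = -30585*6 = -183510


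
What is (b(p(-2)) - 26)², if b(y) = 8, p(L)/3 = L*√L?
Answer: 324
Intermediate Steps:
p(L) = 3*L^(3/2) (p(L) = 3*(L*√L) = 3*L^(3/2))
(b(p(-2)) - 26)² = (8 - 26)² = (-18)² = 324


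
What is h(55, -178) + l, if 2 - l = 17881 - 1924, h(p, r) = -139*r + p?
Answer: 8842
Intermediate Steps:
h(p, r) = p - 139*r
l = -15955 (l = 2 - (17881 - 1924) = 2 - 1*15957 = 2 - 15957 = -15955)
h(55, -178) + l = (55 - 139*(-178)) - 15955 = (55 + 24742) - 15955 = 24797 - 15955 = 8842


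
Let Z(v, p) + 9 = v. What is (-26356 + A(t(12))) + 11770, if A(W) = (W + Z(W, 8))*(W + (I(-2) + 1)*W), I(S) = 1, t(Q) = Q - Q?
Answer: -14586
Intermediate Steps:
Z(v, p) = -9 + v
t(Q) = 0
A(W) = 3*W*(-9 + 2*W) (A(W) = (W + (-9 + W))*(W + (1 + 1)*W) = (-9 + 2*W)*(W + 2*W) = (-9 + 2*W)*(3*W) = 3*W*(-9 + 2*W))
(-26356 + A(t(12))) + 11770 = (-26356 + 3*0*(-9 + 2*0)) + 11770 = (-26356 + 3*0*(-9 + 0)) + 11770 = (-26356 + 3*0*(-9)) + 11770 = (-26356 + 0) + 11770 = -26356 + 11770 = -14586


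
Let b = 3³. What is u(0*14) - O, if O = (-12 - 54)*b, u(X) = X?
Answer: 1782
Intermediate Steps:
b = 27
O = -1782 (O = (-12 - 54)*27 = -66*27 = -1782)
u(0*14) - O = 0*14 - 1*(-1782) = 0 + 1782 = 1782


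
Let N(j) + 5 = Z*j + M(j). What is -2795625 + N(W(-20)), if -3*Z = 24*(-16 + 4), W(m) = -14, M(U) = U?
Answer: -2796988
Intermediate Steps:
Z = 96 (Z = -8*(-16 + 4) = -8*(-12) = -⅓*(-288) = 96)
N(j) = -5 + 97*j (N(j) = -5 + (96*j + j) = -5 + 97*j)
-2795625 + N(W(-20)) = -2795625 + (-5 + 97*(-14)) = -2795625 + (-5 - 1358) = -2795625 - 1363 = -2796988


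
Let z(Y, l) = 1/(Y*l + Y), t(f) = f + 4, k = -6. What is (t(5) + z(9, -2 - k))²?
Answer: 164836/2025 ≈ 81.401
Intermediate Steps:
t(f) = 4 + f
z(Y, l) = 1/(Y + Y*l)
(t(5) + z(9, -2 - k))² = ((4 + 5) + 1/(9*(1 + (-2 - 1*(-6)))))² = (9 + 1/(9*(1 + (-2 + 6))))² = (9 + 1/(9*(1 + 4)))² = (9 + (⅑)/5)² = (9 + (⅑)*(⅕))² = (9 + 1/45)² = (406/45)² = 164836/2025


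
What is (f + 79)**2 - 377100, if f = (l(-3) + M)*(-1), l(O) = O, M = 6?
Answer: -371324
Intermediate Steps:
f = -3 (f = (-3 + 6)*(-1) = 3*(-1) = -3)
(f + 79)**2 - 377100 = (-3 + 79)**2 - 377100 = 76**2 - 377100 = 5776 - 377100 = -371324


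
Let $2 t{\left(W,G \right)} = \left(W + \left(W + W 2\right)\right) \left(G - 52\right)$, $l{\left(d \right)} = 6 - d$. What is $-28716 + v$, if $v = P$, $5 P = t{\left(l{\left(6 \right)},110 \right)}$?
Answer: $-28716$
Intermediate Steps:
$t{\left(W,G \right)} = 2 W \left(-52 + G\right)$ ($t{\left(W,G \right)} = \frac{\left(W + \left(W + W 2\right)\right) \left(G - 52\right)}{2} = \frac{\left(W + \left(W + 2 W\right)\right) \left(-52 + G\right)}{2} = \frac{\left(W + 3 W\right) \left(-52 + G\right)}{2} = \frac{4 W \left(-52 + G\right)}{2} = 2 W \left(-52 + G\right)$)
$P = 0$ ($P = \frac{2 \left(6 - 6\right) \left(-52 + 110\right)}{5} = \frac{2 \left(6 - 6\right) 58}{5} = \frac{2 \cdot 0 \cdot 58}{5} = \frac{1}{5} \cdot 0 = 0$)
$v = 0$
$-28716 + v = -28716 + 0 = -28716$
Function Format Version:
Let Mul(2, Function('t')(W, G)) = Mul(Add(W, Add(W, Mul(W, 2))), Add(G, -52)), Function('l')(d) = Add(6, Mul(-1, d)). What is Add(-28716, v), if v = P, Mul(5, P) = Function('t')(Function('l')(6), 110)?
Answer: -28716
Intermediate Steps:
Function('t')(W, G) = Mul(2, W, Add(-52, G)) (Function('t')(W, G) = Mul(Rational(1, 2), Mul(Add(W, Add(W, Mul(W, 2))), Add(G, -52))) = Mul(Rational(1, 2), Mul(Add(W, Add(W, Mul(2, W))), Add(-52, G))) = Mul(Rational(1, 2), Mul(Add(W, Mul(3, W)), Add(-52, G))) = Mul(Rational(1, 2), Mul(Mul(4, W), Add(-52, G))) = Mul(Rational(1, 2), Mul(4, W, Add(-52, G))) = Mul(2, W, Add(-52, G)))
P = 0 (P = Mul(Rational(1, 5), Mul(2, Add(6, Mul(-1, 6)), Add(-52, 110))) = Mul(Rational(1, 5), Mul(2, Add(6, -6), 58)) = Mul(Rational(1, 5), Mul(2, 0, 58)) = Mul(Rational(1, 5), 0) = 0)
v = 0
Add(-28716, v) = Add(-28716, 0) = -28716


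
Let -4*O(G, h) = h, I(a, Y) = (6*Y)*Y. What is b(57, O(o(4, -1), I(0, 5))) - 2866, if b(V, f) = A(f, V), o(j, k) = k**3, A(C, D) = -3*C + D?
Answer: -5393/2 ≈ -2696.5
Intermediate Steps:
A(C, D) = D - 3*C
I(a, Y) = 6*Y**2
O(G, h) = -h/4
b(V, f) = V - 3*f
b(57, O(o(4, -1), I(0, 5))) - 2866 = (57 - (-3)*6*5**2/4) - 2866 = (57 - (-3)*6*25/4) - 2866 = (57 - (-3)*150/4) - 2866 = (57 - 3*(-75/2)) - 2866 = (57 + 225/2) - 2866 = 339/2 - 2866 = -5393/2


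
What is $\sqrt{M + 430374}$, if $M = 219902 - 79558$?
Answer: $\sqrt{570718} \approx 755.46$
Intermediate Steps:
$M = 140344$ ($M = 219902 - 79558 = 140344$)
$\sqrt{M + 430374} = \sqrt{140344 + 430374} = \sqrt{570718}$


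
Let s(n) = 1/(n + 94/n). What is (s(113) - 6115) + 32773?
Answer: 342901967/12863 ≈ 26658.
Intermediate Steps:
(s(113) - 6115) + 32773 = (113/(94 + 113²) - 6115) + 32773 = (113/(94 + 12769) - 6115) + 32773 = (113/12863 - 6115) + 32773 = -78657132/12863 + 32773 = 342901967/12863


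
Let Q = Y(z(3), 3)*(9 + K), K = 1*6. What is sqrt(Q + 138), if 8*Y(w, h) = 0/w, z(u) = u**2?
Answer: sqrt(138) ≈ 11.747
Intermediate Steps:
K = 6
Y(w, h) = 0 (Y(w, h) = (0/w)/8 = (1/8)*0 = 0)
Q = 0 (Q = 0*(9 + 6) = 0*15 = 0)
sqrt(Q + 138) = sqrt(0 + 138) = sqrt(138)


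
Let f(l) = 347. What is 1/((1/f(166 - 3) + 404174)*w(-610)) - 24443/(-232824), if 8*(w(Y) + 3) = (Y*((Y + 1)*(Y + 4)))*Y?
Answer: 4903776994070630626351/46709363616065905881576 ≈ 0.10498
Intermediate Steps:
w(Y) = -3 + Y²*(1 + Y)*(4 + Y)/8 (w(Y) = -3 + ((Y*((Y + 1)*(Y + 4)))*Y)/8 = -3 + ((Y*((1 + Y)*(4 + Y)))*Y)/8 = -3 + ((Y*(1 + Y)*(4 + Y))*Y)/8 = -3 + (Y²*(1 + Y)*(4 + Y))/8 = -3 + Y²*(1 + Y)*(4 + Y)/8)
1/((1/f(166 - 3) + 404174)*w(-610)) - 24443/(-232824) = 1/((1/347 + 404174)*(-3 + (½)*(-610)² + (⅛)*(-610)⁴ + (5/8)*(-610)³)) - 24443/(-232824) = 1/((1/347 + 404174)*(-3 + (½)*372100 + (⅛)*138458410000 + (5/8)*(-226981000))) - 24443*(-1/232824) = 1/((140248379/347)*(-3 + 186050 + 17307301250 - 141863125)) + 24443/232824 = (347/140248379)/17165624172 + 24443/232824 = (347/140248379)*(1/17165624172) + 24443/232824 = 347/2407450964646217188 + 24443/232824 = 4903776994070630626351/46709363616065905881576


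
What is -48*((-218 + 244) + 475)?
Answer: -24048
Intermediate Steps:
-48*((-218 + 244) + 475) = -48*(26 + 475) = -48*501 = -24048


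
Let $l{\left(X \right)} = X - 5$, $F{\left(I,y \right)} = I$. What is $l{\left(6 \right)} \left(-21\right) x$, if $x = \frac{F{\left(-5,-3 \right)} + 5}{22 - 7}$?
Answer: $0$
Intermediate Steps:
$l{\left(X \right)} = -5 + X$ ($l{\left(X \right)} = X - 5 = -5 + X$)
$x = 0$ ($x = \frac{-5 + 5}{22 - 7} = \frac{0}{15} = 0 \cdot \frac{1}{15} = 0$)
$l{\left(6 \right)} \left(-21\right) x = \left(-5 + 6\right) \left(-21\right) 0 = 1 \left(-21\right) 0 = \left(-21\right) 0 = 0$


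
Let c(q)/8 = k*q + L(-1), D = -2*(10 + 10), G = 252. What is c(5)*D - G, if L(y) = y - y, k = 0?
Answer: -252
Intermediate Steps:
D = -40 (D = -2*20 = -40)
L(y) = 0
c(q) = 0 (c(q) = 8*(0*q + 0) = 8*(0 + 0) = 8*0 = 0)
c(5)*D - G = 0*(-40) - 1*252 = 0 - 252 = -252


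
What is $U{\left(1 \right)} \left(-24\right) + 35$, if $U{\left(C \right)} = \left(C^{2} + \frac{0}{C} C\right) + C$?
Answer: $-13$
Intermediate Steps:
$U{\left(C \right)} = C + C^{2}$ ($U{\left(C \right)} = \left(C^{2} + 0 C\right) + C = \left(C^{2} + 0\right) + C = C^{2} + C = C + C^{2}$)
$U{\left(1 \right)} \left(-24\right) + 35 = 1 \left(1 + 1\right) \left(-24\right) + 35 = 1 \cdot 2 \left(-24\right) + 35 = 2 \left(-24\right) + 35 = -48 + 35 = -13$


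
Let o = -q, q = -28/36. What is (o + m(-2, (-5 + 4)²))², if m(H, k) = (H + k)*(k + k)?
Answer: 121/81 ≈ 1.4938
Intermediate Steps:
q = -7/9 (q = -28*1/36 = -7/9 ≈ -0.77778)
m(H, k) = 2*k*(H + k) (m(H, k) = (H + k)*(2*k) = 2*k*(H + k))
o = 7/9 (o = -1*(-7/9) = 7/9 ≈ 0.77778)
(o + m(-2, (-5 + 4)²))² = (7/9 + 2*(-5 + 4)²*(-2 + (-5 + 4)²))² = (7/9 + 2*(-1)²*(-2 + (-1)²))² = (7/9 + 2*1*(-2 + 1))² = (7/9 + 2*1*(-1))² = (7/9 - 2)² = (-11/9)² = 121/81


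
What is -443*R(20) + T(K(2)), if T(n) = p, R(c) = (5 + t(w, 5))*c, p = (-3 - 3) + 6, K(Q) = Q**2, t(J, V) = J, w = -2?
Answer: -26580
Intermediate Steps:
p = 0 (p = -6 + 6 = 0)
R(c) = 3*c (R(c) = (5 - 2)*c = 3*c)
T(n) = 0
-443*R(20) + T(K(2)) = -1329*20 + 0 = -443*60 + 0 = -26580 + 0 = -26580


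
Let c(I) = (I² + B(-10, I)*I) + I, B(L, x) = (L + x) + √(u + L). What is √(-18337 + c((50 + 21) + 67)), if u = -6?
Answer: √(18509 + 552*I) ≈ 136.06 + 2.028*I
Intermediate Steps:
B(L, x) = L + x + √(-6 + L) (B(L, x) = (L + x) + √(-6 + L) = L + x + √(-6 + L))
c(I) = I + I² + I*(-10 + I + 4*I) (c(I) = (I² + (-10 + I + √(-6 - 10))*I) + I = (I² + (-10 + I + √(-16))*I) + I = (I² + (-10 + I + 4*I)*I) + I = (I² + I*(-10 + I + 4*I)) + I = I + I² + I*(-10 + I + 4*I))
√(-18337 + c((50 + 21) + 67)) = √(-18337 + ((50 + 21) + 67)*(-9 + 2*((50 + 21) + 67) + 4*I)) = √(-18337 + (71 + 67)*(-9 + 2*(71 + 67) + 4*I)) = √(-18337 + 138*(-9 + 2*138 + 4*I)) = √(-18337 + 138*(-9 + 276 + 4*I)) = √(-18337 + 138*(267 + 4*I)) = √(-18337 + (36846 + 552*I)) = √(18509 + 552*I)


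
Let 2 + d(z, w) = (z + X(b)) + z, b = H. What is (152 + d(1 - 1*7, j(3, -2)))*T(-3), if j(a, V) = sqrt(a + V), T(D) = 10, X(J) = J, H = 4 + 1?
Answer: 1430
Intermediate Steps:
H = 5
b = 5
j(a, V) = sqrt(V + a)
d(z, w) = 3 + 2*z (d(z, w) = -2 + ((z + 5) + z) = -2 + ((5 + z) + z) = -2 + (5 + 2*z) = 3 + 2*z)
(152 + d(1 - 1*7, j(3, -2)))*T(-3) = (152 + (3 + 2*(1 - 1*7)))*10 = (152 + (3 + 2*(1 - 7)))*10 = (152 + (3 + 2*(-6)))*10 = (152 + (3 - 12))*10 = (152 - 9)*10 = 143*10 = 1430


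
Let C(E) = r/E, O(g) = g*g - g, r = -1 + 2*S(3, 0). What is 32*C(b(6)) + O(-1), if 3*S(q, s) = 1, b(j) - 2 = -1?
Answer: -26/3 ≈ -8.6667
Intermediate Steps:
b(j) = 1 (b(j) = 2 - 1 = 1)
S(q, s) = ⅓ (S(q, s) = (⅓)*1 = ⅓)
r = -⅓ (r = -1 + 2*(⅓) = -1 + ⅔ = -⅓ ≈ -0.33333)
O(g) = g² - g
C(E) = -1/(3*E)
32*C(b(6)) + O(-1) = 32*(-⅓/1) - (-1 - 1) = 32*(-⅓*1) - 1*(-2) = 32*(-⅓) + 2 = -32/3 + 2 = -26/3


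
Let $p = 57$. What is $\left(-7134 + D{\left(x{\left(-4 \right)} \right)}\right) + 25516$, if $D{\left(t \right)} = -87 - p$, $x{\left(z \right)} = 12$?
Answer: $18238$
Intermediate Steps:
$D{\left(t \right)} = -144$ ($D{\left(t \right)} = -87 - 57 = -144$)
$\left(-7134 + D{\left(x{\left(-4 \right)} \right)}\right) + 25516 = \left(-7134 - 144\right) + 25516 = -7278 + 25516 = 18238$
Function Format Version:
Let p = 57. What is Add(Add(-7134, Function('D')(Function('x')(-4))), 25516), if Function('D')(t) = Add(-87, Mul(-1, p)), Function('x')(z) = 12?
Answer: 18238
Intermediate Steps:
Function('D')(t) = -144 (Function('D')(t) = Add(-87, Mul(-1, 57)) = Add(-87, -57) = -144)
Add(Add(-7134, Function('D')(Function('x')(-4))), 25516) = Add(Add(-7134, -144), 25516) = Add(-7278, 25516) = 18238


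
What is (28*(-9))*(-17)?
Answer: 4284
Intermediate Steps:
(28*(-9))*(-17) = -252*(-17) = 4284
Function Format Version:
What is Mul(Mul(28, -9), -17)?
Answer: 4284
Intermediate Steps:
Mul(Mul(28, -9), -17) = Mul(-252, -17) = 4284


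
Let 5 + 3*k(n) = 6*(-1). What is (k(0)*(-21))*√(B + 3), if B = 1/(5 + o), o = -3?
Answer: 77*√14/2 ≈ 144.05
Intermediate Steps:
B = ½ (B = 1/(5 - 3) = 1/2 = ½ ≈ 0.50000)
k(n) = -11/3 (k(n) = -5/3 + (6*(-1))/3 = -5/3 + (⅓)*(-6) = -5/3 - 2 = -11/3)
(k(0)*(-21))*√(B + 3) = (-11/3*(-21))*√(½ + 3) = 77*√(7/2) = 77*(√14/2) = 77*√14/2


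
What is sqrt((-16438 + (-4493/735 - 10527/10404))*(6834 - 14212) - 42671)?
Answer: sqrt(171758003438490)/1190 ≈ 11013.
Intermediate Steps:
sqrt((-16438 + (-4493/735 - 10527/10404))*(6834 - 14212) - 42671) = sqrt((-16438 + (-4493*1/735 - 10527*1/10404))*(-7378) - 42671) = sqrt((-16438 + (-4493/735 - 3509/3468))*(-7378) - 42671) = sqrt((-16438 - 2017871/283220)*(-7378) - 42671) = sqrt(-4657588231/283220*(-7378) - 42671) = sqrt(144385235161/1190 - 42671) = sqrt(144334456671/1190) = sqrt(171758003438490)/1190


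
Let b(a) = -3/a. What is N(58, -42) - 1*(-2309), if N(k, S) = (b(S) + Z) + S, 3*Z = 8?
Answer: 95329/42 ≈ 2269.7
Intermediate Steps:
Z = 8/3 (Z = (⅓)*8 = 8/3 ≈ 2.6667)
N(k, S) = 8/3 + S - 3/S (N(k, S) = (-3/S + 8/3) + S = (8/3 - 3/S) + S = 8/3 + S - 3/S)
N(58, -42) - 1*(-2309) = (8/3 - 42 - 3/(-42)) - 1*(-2309) = (8/3 - 42 - 3*(-1/42)) + 2309 = (8/3 - 42 + 1/14) + 2309 = -1649/42 + 2309 = 95329/42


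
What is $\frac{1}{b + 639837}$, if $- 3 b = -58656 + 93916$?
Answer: $\frac{3}{1884251} \approx 1.5921 \cdot 10^{-6}$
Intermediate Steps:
$b = - \frac{35260}{3}$ ($b = - \frac{-58656 + 93916}{3} = \left(- \frac{1}{3}\right) 35260 = - \frac{35260}{3} \approx -11753.0$)
$\frac{1}{b + 639837} = \frac{1}{- \frac{35260}{3} + 639837} = \frac{1}{\frac{1884251}{3}} = \frac{3}{1884251}$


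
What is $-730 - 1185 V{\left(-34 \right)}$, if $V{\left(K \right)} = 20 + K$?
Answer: $15860$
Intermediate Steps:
$-730 - 1185 V{\left(-34 \right)} = -730 - 1185 \left(20 - 34\right) = -730 - -16590 = -730 + 16590 = 15860$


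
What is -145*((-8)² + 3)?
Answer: -9715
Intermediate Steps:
-145*((-8)² + 3) = -145*(64 + 3) = -145*67 = -9715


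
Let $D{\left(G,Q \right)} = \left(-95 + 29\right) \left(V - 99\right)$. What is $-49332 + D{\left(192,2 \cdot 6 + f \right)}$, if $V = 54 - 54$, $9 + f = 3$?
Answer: $-42798$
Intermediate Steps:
$f = -6$ ($f = -9 + 3 = -6$)
$V = 0$ ($V = 54 - 54 = 0$)
$D{\left(G,Q \right)} = 6534$ ($D{\left(G,Q \right)} = \left(-95 + 29\right) \left(0 - 99\right) = \left(-66\right) \left(-99\right) = 6534$)
$-49332 + D{\left(192,2 \cdot 6 + f \right)} = -49332 + 6534 = -42798$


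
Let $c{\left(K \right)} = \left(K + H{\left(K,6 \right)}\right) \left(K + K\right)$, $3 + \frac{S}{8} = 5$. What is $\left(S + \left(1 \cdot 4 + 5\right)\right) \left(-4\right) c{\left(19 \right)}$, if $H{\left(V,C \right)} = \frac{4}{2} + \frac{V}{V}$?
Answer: $-83600$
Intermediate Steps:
$H{\left(V,C \right)} = 3$ ($H{\left(V,C \right)} = 4 \cdot \frac{1}{2} + 1 = 2 + 1 = 3$)
$S = 16$ ($S = -24 + 8 \cdot 5 = -24 + 40 = 16$)
$c{\left(K \right)} = 2 K \left(3 + K\right)$ ($c{\left(K \right)} = \left(K + 3\right) \left(K + K\right) = \left(3 + K\right) 2 K = 2 K \left(3 + K\right)$)
$\left(S + \left(1 \cdot 4 + 5\right)\right) \left(-4\right) c{\left(19 \right)} = \left(16 + \left(1 \cdot 4 + 5\right)\right) \left(-4\right) 2 \cdot 19 \left(3 + 19\right) = \left(16 + \left(4 + 5\right)\right) \left(-4\right) 2 \cdot 19 \cdot 22 = \left(16 + 9\right) \left(-4\right) 836 = 25 \left(-4\right) 836 = \left(-100\right) 836 = -83600$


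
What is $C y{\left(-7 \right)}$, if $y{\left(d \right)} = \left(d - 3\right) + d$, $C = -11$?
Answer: $187$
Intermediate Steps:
$y{\left(d \right)} = -3 + 2 d$ ($y{\left(d \right)} = \left(-3 + d\right) + d = -3 + 2 d$)
$C y{\left(-7 \right)} = - 11 \left(-3 + 2 \left(-7\right)\right) = - 11 \left(-3 - 14\right) = \left(-11\right) \left(-17\right) = 187$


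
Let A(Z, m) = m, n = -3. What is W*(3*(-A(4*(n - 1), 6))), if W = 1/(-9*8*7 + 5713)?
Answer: -18/5209 ≈ -0.0034556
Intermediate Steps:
W = 1/5209 (W = 1/(-72*7 + 5713) = 1/(-504 + 5713) = 1/5209 ≈ 0.00019198)
W*(3*(-A(4*(n - 1), 6))) = (3*(-1*6))/5209 = (3*(-6))/5209 = (1/5209)*(-18) = -18/5209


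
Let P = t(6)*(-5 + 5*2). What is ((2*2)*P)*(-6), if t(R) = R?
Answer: -720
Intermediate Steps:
P = 30 (P = 6*(-5 + 5*2) = 6*(-5 + 10) = 6*5 = 30)
((2*2)*P)*(-6) = ((2*2)*30)*(-6) = (4*30)*(-6) = 120*(-6) = -720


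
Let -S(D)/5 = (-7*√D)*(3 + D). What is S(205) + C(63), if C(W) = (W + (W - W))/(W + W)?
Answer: ½ + 7280*√205 ≈ 1.0423e+5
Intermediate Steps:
C(W) = ½ (C(W) = (W + 0)/((2*W)) = W*(1/(2*W)) = ½)
S(D) = 35*√D*(3 + D) (S(D) = -5*(-7*√D)*(3 + D) = -(-35)*√D*(3 + D) = 35*√D*(3 + D))
S(205) + C(63) = 35*√205*(3 + 205) + ½ = 35*√205*208 + ½ = 7280*√205 + ½ = ½ + 7280*√205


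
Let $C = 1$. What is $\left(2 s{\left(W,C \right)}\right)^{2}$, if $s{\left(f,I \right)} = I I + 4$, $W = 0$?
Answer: $100$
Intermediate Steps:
$s{\left(f,I \right)} = 4 + I^{2}$ ($s{\left(f,I \right)} = I^{2} + 4 = 4 + I^{2}$)
$\left(2 s{\left(W,C \right)}\right)^{2} = \left(2 \left(4 + 1^{2}\right)\right)^{2} = \left(2 \left(4 + 1\right)\right)^{2} = \left(2 \cdot 5\right)^{2} = 10^{2} = 100$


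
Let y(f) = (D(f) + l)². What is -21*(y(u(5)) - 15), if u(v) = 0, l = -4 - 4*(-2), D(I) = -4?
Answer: 315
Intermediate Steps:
l = 4 (l = -4 + 8 = 4)
y(f) = 0 (y(f) = (-4 + 4)² = 0² = 0)
-21*(y(u(5)) - 15) = -21*(0 - 15) = -21*(-15) = 315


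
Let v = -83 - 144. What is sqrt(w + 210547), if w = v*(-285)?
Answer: sqrt(275242) ≈ 524.63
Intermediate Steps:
v = -227
w = 64695 (w = -227*(-285) = 64695)
sqrt(w + 210547) = sqrt(64695 + 210547) = sqrt(275242)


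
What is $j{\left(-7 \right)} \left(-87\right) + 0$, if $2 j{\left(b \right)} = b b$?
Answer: $- \frac{4263}{2} \approx -2131.5$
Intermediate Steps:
$j{\left(b \right)} = \frac{b^{2}}{2}$ ($j{\left(b \right)} = \frac{b b}{2} = \frac{b^{2}}{2}$)
$j{\left(-7 \right)} \left(-87\right) + 0 = \frac{\left(-7\right)^{2}}{2} \left(-87\right) + 0 = \frac{1}{2} \cdot 49 \left(-87\right) + 0 = \frac{49}{2} \left(-87\right) + 0 = - \frac{4263}{2} + 0 = - \frac{4263}{2}$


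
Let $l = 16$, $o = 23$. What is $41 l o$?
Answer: $15088$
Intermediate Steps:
$41 l o = 41 \cdot 16 \cdot 23 = 656 \cdot 23 = 15088$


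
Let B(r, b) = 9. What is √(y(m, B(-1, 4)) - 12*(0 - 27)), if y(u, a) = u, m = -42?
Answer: √282 ≈ 16.793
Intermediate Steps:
√(y(m, B(-1, 4)) - 12*(0 - 27)) = √(-42 - 12*(0 - 27)) = √(-42 - 12*(-27)) = √(-42 + 324) = √282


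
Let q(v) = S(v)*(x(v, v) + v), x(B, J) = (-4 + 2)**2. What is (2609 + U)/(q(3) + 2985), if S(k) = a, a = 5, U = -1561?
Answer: 262/755 ≈ 0.34702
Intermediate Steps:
x(B, J) = 4 (x(B, J) = (-2)**2 = 4)
S(k) = 5
q(v) = 20 + 5*v (q(v) = 5*(4 + v) = 20 + 5*v)
(2609 + U)/(q(3) + 2985) = (2609 - 1561)/((20 + 5*3) + 2985) = 1048/((20 + 15) + 2985) = 1048/(35 + 2985) = 1048/3020 = 1048*(1/3020) = 262/755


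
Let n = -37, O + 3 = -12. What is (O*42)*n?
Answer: 23310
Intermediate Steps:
O = -15 (O = -3 - 12 = -15)
(O*42)*n = -15*42*(-37) = -630*(-37) = 23310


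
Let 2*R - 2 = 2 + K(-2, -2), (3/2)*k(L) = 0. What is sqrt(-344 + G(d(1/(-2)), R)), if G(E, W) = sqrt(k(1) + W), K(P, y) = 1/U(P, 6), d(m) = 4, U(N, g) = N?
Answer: sqrt(-1376 + 2*sqrt(7))/2 ≈ 18.512*I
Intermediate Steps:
k(L) = 0 (k(L) = (2/3)*0 = 0)
K(P, y) = 1/P
R = 7/4 (R = 1 + (2 + 1/(-2))/2 = 1 + (2 - 1/2)/2 = 1 + (1/2)*(3/2) = 1 + 3/4 = 7/4 ≈ 1.7500)
G(E, W) = sqrt(W) (G(E, W) = sqrt(0 + W) = sqrt(W))
sqrt(-344 + G(d(1/(-2)), R)) = sqrt(-344 + sqrt(7/4)) = sqrt(-344 + sqrt(7)/2)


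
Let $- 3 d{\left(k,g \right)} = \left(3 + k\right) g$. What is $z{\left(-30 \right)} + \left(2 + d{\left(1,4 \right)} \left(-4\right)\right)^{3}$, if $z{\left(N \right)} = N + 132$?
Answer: $\frac{345754}{27} \approx 12806.0$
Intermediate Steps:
$d{\left(k,g \right)} = - \frac{g \left(3 + k\right)}{3}$ ($d{\left(k,g \right)} = - \frac{\left(3 + k\right) g}{3} = - \frac{g \left(3 + k\right)}{3}$)
$z{\left(N \right)} = 132 + N$
$z{\left(-30 \right)} + \left(2 + d{\left(1,4 \right)} \left(-4\right)\right)^{3} = \left(132 - 30\right) + \left(2 + \left(- \frac{1}{3}\right) 4 \left(3 + 1\right) \left(-4\right)\right)^{3} = 102 + \left(2 + \left(- \frac{1}{3}\right) 4 \cdot 4 \left(-4\right)\right)^{3} = 102 + \left(2 - - \frac{64}{3}\right)^{3} = 102 + \left(2 + \frac{64}{3}\right)^{3} = 102 + \left(\frac{70}{3}\right)^{3} = 102 + \frac{343000}{27} = \frac{345754}{27}$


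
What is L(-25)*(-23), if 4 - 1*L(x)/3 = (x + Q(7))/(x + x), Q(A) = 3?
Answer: -6141/25 ≈ -245.64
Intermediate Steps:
L(x) = 12 - 3*(3 + x)/(2*x) (L(x) = 12 - 3*(x + 3)/(x + x) = 12 - 3*(3 + x)/(2*x))
L(-25)*(-23) = ((3/2)*(-3 + 7*(-25))/(-25))*(-23) = ((3/2)*(-1/25)*(-3 - 175))*(-23) = ((3/2)*(-1/25)*(-178))*(-23) = (267/25)*(-23) = -6141/25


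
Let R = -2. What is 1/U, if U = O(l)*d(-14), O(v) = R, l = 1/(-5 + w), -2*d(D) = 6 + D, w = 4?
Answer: -1/8 ≈ -0.12500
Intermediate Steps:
d(D) = -3 - D/2 (d(D) = -(6 + D)/2 = -3 - D/2)
l = -1 (l = 1/(-5 + 4) = 1/(-1) = -1)
O(v) = -2
U = -8 (U = -2*(-3 - 1/2*(-14)) = -2*(-3 + 7) = -2*4 = -8)
1/U = 1/(-8) = -1/8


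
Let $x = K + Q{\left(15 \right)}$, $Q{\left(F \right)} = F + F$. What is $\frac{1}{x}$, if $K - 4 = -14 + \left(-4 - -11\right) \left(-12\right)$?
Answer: $- \frac{1}{64} \approx -0.015625$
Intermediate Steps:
$Q{\left(F \right)} = 2 F$
$K = -94$ ($K = 4 + \left(-14 + \left(-4 - -11\right) \left(-12\right)\right) = 4 + \left(-14 + \left(-4 + 11\right) \left(-12\right)\right) = 4 + \left(-14 + 7 \left(-12\right)\right) = 4 - 98 = -94$)
$x = -64$ ($x = -94 + 2 \cdot 15 = -94 + 30 = -64$)
$\frac{1}{x} = \frac{1}{-64} = - \frac{1}{64}$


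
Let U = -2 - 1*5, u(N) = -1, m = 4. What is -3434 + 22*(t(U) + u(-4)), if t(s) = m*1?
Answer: -3368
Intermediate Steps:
U = -7 (U = -2 - 5 = -7)
t(s) = 4 (t(s) = 4*1 = 4)
-3434 + 22*(t(U) + u(-4)) = -3434 + 22*(4 - 1) = -3434 + 22*3 = -3434 + 66 = -3368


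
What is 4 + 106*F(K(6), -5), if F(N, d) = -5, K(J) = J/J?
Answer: -526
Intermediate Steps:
K(J) = 1
4 + 106*F(K(6), -5) = 4 + 106*(-5) = 4 - 530 = -526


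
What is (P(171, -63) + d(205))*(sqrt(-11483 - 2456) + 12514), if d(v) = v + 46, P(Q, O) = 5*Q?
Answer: 13840484 + 1106*I*sqrt(13939) ≈ 1.384e+7 + 1.3058e+5*I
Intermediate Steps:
d(v) = 46 + v
(P(171, -63) + d(205))*(sqrt(-11483 - 2456) + 12514) = (5*171 + (46 + 205))*(sqrt(-11483 - 2456) + 12514) = (855 + 251)*(sqrt(-13939) + 12514) = 1106*(I*sqrt(13939) + 12514) = 1106*(12514 + I*sqrt(13939)) = 13840484 + 1106*I*sqrt(13939)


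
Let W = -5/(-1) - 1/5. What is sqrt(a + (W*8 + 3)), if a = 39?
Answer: sqrt(2010)/5 ≈ 8.9666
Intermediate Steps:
W = 24/5 (W = -5*(-1) - 1*1/5 = 5 - 1/5 = 24/5 ≈ 4.8000)
sqrt(a + (W*8 + 3)) = sqrt(39 + ((24/5)*8 + 3)) = sqrt(39 + (192/5 + 3)) = sqrt(39 + 207/5) = sqrt(402/5) = sqrt(2010)/5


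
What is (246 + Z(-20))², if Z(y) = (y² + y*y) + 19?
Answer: 1134225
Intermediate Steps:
Z(y) = 19 + 2*y² (Z(y) = (y² + y²) + 19 = 2*y² + 19 = 19 + 2*y²)
(246 + Z(-20))² = (246 + (19 + 2*(-20)²))² = (246 + (19 + 2*400))² = (246 + (19 + 800))² = (246 + 819)² = 1065² = 1134225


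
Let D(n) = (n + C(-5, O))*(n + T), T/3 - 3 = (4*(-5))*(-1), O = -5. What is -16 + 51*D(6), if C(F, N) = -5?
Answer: 3809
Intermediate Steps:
T = 69 (T = 9 + 3*((4*(-5))*(-1)) = 9 + 3*(-20*(-1)) = 9 + 3*20 = 9 + 60 = 69)
D(n) = (-5 + n)*(69 + n) (D(n) = (n - 5)*(n + 69) = (-5 + n)*(69 + n))
-16 + 51*D(6) = -16 + 51*(-345 + 6² + 64*6) = -16 + 51*(-345 + 36 + 384) = -16 + 51*75 = -16 + 3825 = 3809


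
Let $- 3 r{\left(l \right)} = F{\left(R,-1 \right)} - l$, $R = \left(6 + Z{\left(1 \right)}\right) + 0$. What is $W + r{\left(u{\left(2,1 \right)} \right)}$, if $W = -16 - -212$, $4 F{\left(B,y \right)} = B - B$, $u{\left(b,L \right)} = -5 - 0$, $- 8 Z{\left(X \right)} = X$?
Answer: $\frac{583}{3} \approx 194.33$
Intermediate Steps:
$Z{\left(X \right)} = - \frac{X}{8}$
$R = \frac{47}{8}$ ($R = \left(6 - \frac{1}{8}\right) + 0 = \frac{47}{8} + 0 = \frac{47}{8} \approx 5.875$)
$u{\left(b,L \right)} = -5$ ($u{\left(b,L \right)} = -5 + 0 = -5$)
$F{\left(B,y \right)} = 0$ ($F{\left(B,y \right)} = \frac{B - B}{4} = \frac{1}{4} \cdot 0 = 0$)
$W = 196$ ($W = -16 + 212 = 196$)
$r{\left(l \right)} = \frac{l}{3}$ ($r{\left(l \right)} = - \frac{0 - l}{3} = - \frac{\left(-1\right) l}{3} = \frac{l}{3}$)
$W + r{\left(u{\left(2,1 \right)} \right)} = 196 + \frac{1}{3} \left(-5\right) = 196 - \frac{5}{3} = \frac{583}{3}$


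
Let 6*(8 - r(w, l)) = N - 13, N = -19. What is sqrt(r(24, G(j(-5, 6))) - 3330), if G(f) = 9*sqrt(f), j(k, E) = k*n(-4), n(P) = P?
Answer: 5*I*sqrt(1194)/3 ≈ 57.591*I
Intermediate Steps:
j(k, E) = -4*k (j(k, E) = k*(-4) = -4*k)
r(w, l) = 40/3 (r(w, l) = 8 - (-19 - 13)/6 = 8 - 1/6*(-32) = 8 + 16/3 = 40/3)
sqrt(r(24, G(j(-5, 6))) - 3330) = sqrt(40/3 - 3330) = sqrt(-9950/3) = 5*I*sqrt(1194)/3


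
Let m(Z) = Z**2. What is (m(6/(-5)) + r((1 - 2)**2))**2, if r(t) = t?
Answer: 3721/625 ≈ 5.9536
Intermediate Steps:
(m(6/(-5)) + r((1 - 2)**2))**2 = ((6/(-5))**2 + (1 - 2)**2)**2 = ((6*(-1/5))**2 + (-1)**2)**2 = ((-6/5)**2 + 1)**2 = (36/25 + 1)**2 = (61/25)**2 = 3721/625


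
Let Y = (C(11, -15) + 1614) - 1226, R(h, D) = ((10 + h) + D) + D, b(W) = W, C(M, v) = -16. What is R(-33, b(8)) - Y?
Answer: -379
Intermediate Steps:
R(h, D) = 10 + h + 2*D (R(h, D) = (10 + D + h) + D = 10 + h + 2*D)
Y = 372 (Y = (-16 + 1614) - 1226 = 1598 - 1226 = 372)
R(-33, b(8)) - Y = (10 - 33 + 2*8) - 1*372 = (10 - 33 + 16) - 372 = -7 - 372 = -379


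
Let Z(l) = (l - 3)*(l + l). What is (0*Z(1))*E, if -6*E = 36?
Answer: 0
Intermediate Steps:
E = -6 (E = -⅙*36 = -6)
Z(l) = 2*l*(-3 + l) (Z(l) = (-3 + l)*(2*l) = 2*l*(-3 + l))
(0*Z(1))*E = (0*(2*1*(-3 + 1)))*(-6) = (0*(2*1*(-2)))*(-6) = (0*(-4))*(-6) = 0*(-6) = 0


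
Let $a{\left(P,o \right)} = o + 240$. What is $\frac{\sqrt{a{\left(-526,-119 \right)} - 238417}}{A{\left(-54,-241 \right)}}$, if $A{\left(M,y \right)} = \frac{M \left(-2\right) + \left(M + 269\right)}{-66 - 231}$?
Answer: $- \frac{594 i \sqrt{59574}}{323} \approx - 448.86 i$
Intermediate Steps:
$a{\left(P,o \right)} = 240 + o$
$A{\left(M,y \right)} = - \frac{269}{297} + \frac{M}{297}$ ($A{\left(M,y \right)} = \frac{- 2 M + \left(269 + M\right)}{-297} = \left(269 - M\right) \left(- \frac{1}{297}\right) = - \frac{269}{297} + \frac{M}{297}$)
$\frac{\sqrt{a{\left(-526,-119 \right)} - 238417}}{A{\left(-54,-241 \right)}} = \frac{\sqrt{\left(240 - 119\right) - 238417}}{- \frac{269}{297} + \frac{1}{297} \left(-54\right)} = \frac{\sqrt{121 - 238417}}{- \frac{269}{297} - \frac{2}{11}} = \frac{\sqrt{-238296}}{- \frac{323}{297}} = 2 i \sqrt{59574} \left(- \frac{297}{323}\right) = - \frac{594 i \sqrt{59574}}{323}$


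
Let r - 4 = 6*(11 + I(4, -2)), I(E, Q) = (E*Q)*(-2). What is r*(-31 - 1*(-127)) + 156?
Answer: 16092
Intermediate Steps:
I(E, Q) = -2*E*Q
r = 166 (r = 4 + 6*(11 - 2*4*(-2)) = 4 + 6*(11 + 16) = 4 + 6*27 = 4 + 162 = 166)
r*(-31 - 1*(-127)) + 156 = 166*(-31 - 1*(-127)) + 156 = 166*(-31 + 127) + 156 = 166*96 + 156 = 15936 + 156 = 16092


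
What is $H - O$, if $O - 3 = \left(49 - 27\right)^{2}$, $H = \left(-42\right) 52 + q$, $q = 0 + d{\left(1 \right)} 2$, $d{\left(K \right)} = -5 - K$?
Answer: $-2683$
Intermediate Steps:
$q = -12$ ($q = 0 + \left(-5 - 1\right) 2 = 0 - 12 = -12$)
$H = -2196$ ($H = \left(-42\right) 52 - 12 = -2184 - 12 = -2196$)
$O = 487$ ($O = 3 + \left(49 - 27\right)^{2} = 3 + 22^{2} = 3 + 484 = 487$)
$H - O = -2196 - 487 = -2683$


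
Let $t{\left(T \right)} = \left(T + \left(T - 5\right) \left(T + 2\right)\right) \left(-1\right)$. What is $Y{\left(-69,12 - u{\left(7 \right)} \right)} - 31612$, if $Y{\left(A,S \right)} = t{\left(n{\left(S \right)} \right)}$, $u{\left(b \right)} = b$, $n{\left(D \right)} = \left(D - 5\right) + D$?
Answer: $-31617$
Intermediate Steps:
$n{\left(D \right)} = -5 + 2 D$ ($n{\left(D \right)} = \left(-5 + D\right) + D = -5 + 2 D$)
$t{\left(T \right)} = - T - \left(-5 + T\right) \left(2 + T\right)$ ($t{\left(T \right)} = \left(T + \left(-5 + T\right) \left(2 + T\right)\right) \left(-1\right) = - T - \left(-5 + T\right) \left(2 + T\right)$)
$Y{\left(A,S \right)} = - \left(-5 + 2 S\right)^{2} + 4 S$ ($Y{\left(A,S \right)} = 10 - \left(-5 + 2 S\right)^{2} + 2 \left(-5 + 2 S\right) = 10 - \left(-5 + 2 S\right)^{2} + \left(-10 + 4 S\right) = - \left(-5 + 2 S\right)^{2} + 4 S$)
$Y{\left(-69,12 - u{\left(7 \right)} \right)} - 31612 = \left(- \left(-5 + 2 \left(12 - 7\right)\right)^{2} + 4 \left(12 - 7\right)\right) - 31612 = \left(- \left(-5 + 2 \cdot 5\right)^{2} + 4 \cdot 5\right) - 31612 = \left(- \left(-5 + 10\right)^{2} + 20\right) - 31612 = \left(- 5^{2} + 20\right) - 31612 = \left(\left(-1\right) 25 + 20\right) - 31612 = \left(-25 + 20\right) - 31612 = -5 - 31612 = -31617$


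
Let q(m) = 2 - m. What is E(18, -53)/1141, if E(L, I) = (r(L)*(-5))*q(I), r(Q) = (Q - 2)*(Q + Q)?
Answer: -158400/1141 ≈ -138.83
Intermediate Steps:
r(Q) = 2*Q*(-2 + Q) (r(Q) = (-2 + Q)*(2*Q) = 2*Q*(-2 + Q))
E(L, I) = -10*L*(-2 + L)*(2 - I) (E(L, I) = ((2*L*(-2 + L))*(-5))*(2 - I) = (-10*L*(-2 + L))*(2 - I) = -10*L*(-2 + L)*(2 - I))
E(18, -53)/1141 = (10*18*(-2 - 53)*(-2 + 18))/1141 = (10*18*(-55)*16)*(1/1141) = -158400*1/1141 = -158400/1141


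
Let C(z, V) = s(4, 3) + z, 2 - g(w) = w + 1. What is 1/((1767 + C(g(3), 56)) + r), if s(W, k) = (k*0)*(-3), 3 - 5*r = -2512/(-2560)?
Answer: 800/1412323 ≈ 0.00056644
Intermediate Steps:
r = 323/800 (r = ⅗ - (-2512)/(5*(-2560)) = ⅗ - (-2512)*(-1)/(5*2560) = ⅗ - ⅕*157/160 = ⅗ - 157/800 = 323/800 ≈ 0.40375)
g(w) = 1 - w (g(w) = 2 - (w + 1) = 2 - (1 + w) = 2 + (-1 - w) = 1 - w)
s(W, k) = 0 (s(W, k) = 0*(-3) = 0)
C(z, V) = z (C(z, V) = 0 + z = z)
1/((1767 + C(g(3), 56)) + r) = 1/((1767 + (1 - 1*3)) + 323/800) = 1/((1767 + (1 - 3)) + 323/800) = 1/((1767 - 2) + 323/800) = 1/(1765 + 323/800) = 1/(1412323/800) = 800/1412323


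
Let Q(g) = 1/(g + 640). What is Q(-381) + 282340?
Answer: 73126061/259 ≈ 2.8234e+5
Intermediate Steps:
Q(g) = 1/(640 + g)
Q(-381) + 282340 = 1/(640 - 381) + 282340 = 1/259 + 282340 = 73126061/259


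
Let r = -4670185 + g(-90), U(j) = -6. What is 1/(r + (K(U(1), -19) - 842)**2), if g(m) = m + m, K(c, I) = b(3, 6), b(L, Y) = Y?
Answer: -1/3971469 ≈ -2.5180e-7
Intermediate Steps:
K(c, I) = 6
g(m) = 2*m
r = -4670365 (r = -4670185 + 2*(-90) = -4670185 - 180 = -4670365)
1/(r + (K(U(1), -19) - 842)**2) = 1/(-4670365 + (6 - 842)**2) = 1/(-4670365 + (-836)**2) = 1/(-4670365 + 698896) = 1/(-3971469) = -1/3971469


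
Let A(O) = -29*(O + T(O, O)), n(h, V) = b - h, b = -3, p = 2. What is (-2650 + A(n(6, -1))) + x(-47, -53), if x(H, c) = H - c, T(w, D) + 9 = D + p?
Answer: -1919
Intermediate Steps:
T(w, D) = -7 + D (T(w, D) = -9 + (D + 2) = -9 + (2 + D) = -7 + D)
n(h, V) = -3 - h
A(O) = 203 - 58*O (A(O) = -29*(O + (-7 + O)) = -29*(-7 + 2*O) = 203 - 58*O)
(-2650 + A(n(6, -1))) + x(-47, -53) = (-2650 + (203 - 58*(-3 - 1*6))) + (-47 - 1*(-53)) = (-2650 + (203 - 58*(-3 - 6))) + (-47 + 53) = (-2650 + (203 - 58*(-9))) + 6 = (-2650 + (203 + 522)) + 6 = (-2650 + 725) + 6 = -1925 + 6 = -1919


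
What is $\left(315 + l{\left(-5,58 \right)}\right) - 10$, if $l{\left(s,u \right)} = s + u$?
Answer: $358$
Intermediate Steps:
$\left(315 + l{\left(-5,58 \right)}\right) - 10 = \left(315 + \left(-5 + 58\right)\right) - 10 = \left(315 + 53\right) - 10 = 368 - 10 = 358$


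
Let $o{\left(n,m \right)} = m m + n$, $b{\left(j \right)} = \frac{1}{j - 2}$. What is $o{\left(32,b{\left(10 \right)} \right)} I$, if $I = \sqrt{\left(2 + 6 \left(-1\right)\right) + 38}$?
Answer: $\frac{2049 \sqrt{34}}{64} \approx 186.68$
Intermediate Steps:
$b{\left(j \right)} = \frac{1}{-2 + j}$
$o{\left(n,m \right)} = n + m^{2}$ ($o{\left(n,m \right)} = m^{2} + n = n + m^{2}$)
$I = \sqrt{34}$ ($I = \sqrt{\left(2 - 6\right) + 38} = \sqrt{-4 + 38} = \sqrt{34} \approx 5.8309$)
$o{\left(32,b{\left(10 \right)} \right)} I = \left(32 + \left(\frac{1}{-2 + 10}\right)^{2}\right) \sqrt{34} = \left(32 + \left(\frac{1}{8}\right)^{2}\right) \sqrt{34} = \left(32 + \frac{1}{64}\right) \sqrt{34} = \frac{2049 \sqrt{34}}{64}$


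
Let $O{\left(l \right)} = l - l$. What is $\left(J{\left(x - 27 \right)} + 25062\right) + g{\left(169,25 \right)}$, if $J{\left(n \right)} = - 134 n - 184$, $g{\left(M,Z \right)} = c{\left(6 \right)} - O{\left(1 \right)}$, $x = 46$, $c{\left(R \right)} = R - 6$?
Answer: $22332$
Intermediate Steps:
$c{\left(R \right)} = -6 + R$ ($c{\left(R \right)} = R - 6 = -6 + R$)
$O{\left(l \right)} = 0$
$g{\left(M,Z \right)} = 0$ ($g{\left(M,Z \right)} = \left(-6 + 6\right) - 0 = 0 + 0 = 0$)
$J{\left(n \right)} = -184 - 134 n$
$\left(J{\left(x - 27 \right)} + 25062\right) + g{\left(169,25 \right)} = \left(\left(-184 - 134 \left(46 - 27\right)\right) + 25062\right) + 0 = \left(\left(-184 - 2546\right) + 25062\right) + 0 = \left(-2730 + 25062\right) + 0 = 22332 + 0 = 22332$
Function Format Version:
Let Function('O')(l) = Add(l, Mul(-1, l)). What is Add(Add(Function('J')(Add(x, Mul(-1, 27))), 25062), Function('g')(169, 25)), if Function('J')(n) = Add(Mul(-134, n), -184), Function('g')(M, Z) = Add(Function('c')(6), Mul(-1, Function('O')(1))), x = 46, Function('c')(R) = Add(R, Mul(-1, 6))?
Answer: 22332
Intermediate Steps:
Function('c')(R) = Add(-6, R) (Function('c')(R) = Add(R, -6) = Add(-6, R))
Function('O')(l) = 0
Function('g')(M, Z) = 0 (Function('g')(M, Z) = Add(Add(-6, 6), Mul(-1, 0)) = Add(0, 0) = 0)
Function('J')(n) = Add(-184, Mul(-134, n))
Add(Add(Function('J')(Add(x, Mul(-1, 27))), 25062), Function('g')(169, 25)) = Add(Add(Add(-184, Mul(-134, Add(46, Mul(-1, 27)))), 25062), 0) = Add(Add(Add(-184, Mul(-134, Add(46, -27))), 25062), 0) = Add(Add(Add(-184, Mul(-134, 19)), 25062), 0) = Add(Add(Add(-184, -2546), 25062), 0) = Add(Add(-2730, 25062), 0) = Add(22332, 0) = 22332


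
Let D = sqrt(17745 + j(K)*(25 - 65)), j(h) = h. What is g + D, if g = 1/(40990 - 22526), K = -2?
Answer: 1/18464 + 5*sqrt(713) ≈ 133.51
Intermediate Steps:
g = 1/18464 ≈ 5.4159e-5
D = 5*sqrt(713) (D = sqrt(17745 - 2*(25 - 65)) = sqrt(17745 - 2*(-40)) = sqrt(17745 + 80) = sqrt(17825) = 5*sqrt(713) ≈ 133.51)
g + D = 1/18464 + 5*sqrt(713)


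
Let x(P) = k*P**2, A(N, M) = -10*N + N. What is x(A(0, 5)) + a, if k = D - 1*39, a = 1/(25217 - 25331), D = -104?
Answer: -1/114 ≈ -0.0087719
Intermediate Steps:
A(N, M) = -9*N
a = -1/114 (a = 1/(-114) = -1/114 ≈ -0.0087719)
k = -143 (k = -104 - 1*39 = -104 - 39 = -143)
x(P) = -143*P**2
x(A(0, 5)) + a = -143*(-9*0)**2 - 1/114 = -143*0**2 - 1/114 = -143*0 - 1/114 = 0 - 1/114 = -1/114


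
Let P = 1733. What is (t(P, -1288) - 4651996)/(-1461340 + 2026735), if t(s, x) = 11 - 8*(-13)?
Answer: -1550627/188465 ≈ -8.2277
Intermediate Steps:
t(s, x) = 115 (t(s, x) = 11 + 104 = 115)
(t(P, -1288) - 4651996)/(-1461340 + 2026735) = (115 - 4651996)/(-1461340 + 2026735) = -4651881/565395 = -4651881*1/565395 = -1550627/188465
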